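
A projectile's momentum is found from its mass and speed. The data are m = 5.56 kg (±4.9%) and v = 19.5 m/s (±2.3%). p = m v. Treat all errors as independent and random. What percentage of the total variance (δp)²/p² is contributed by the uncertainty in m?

81.9%

(δp/p)² = (1·δm/m)² + (1·δv/v)²
  m term: (1×0.0490)² = 0.00240
  v term: (1×0.0230)² = 0.000529
Total = 0.00293. Share from m = 0.00240/0.00293 = 0.819.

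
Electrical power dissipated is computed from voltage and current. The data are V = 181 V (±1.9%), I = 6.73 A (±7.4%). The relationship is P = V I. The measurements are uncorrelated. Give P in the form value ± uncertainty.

1220 ± 93.1 W

For a monomial P ∝ V, I, fractional errors add in quadrature:
  (1·δV/V)² = (1×0.0190)² = 0.000361;  (1·δI/I)² = (1×0.0740)² = 0.00548
δP/P = √(0.00584) = 0.0764
P = 1220 W, so δP = 0.0764 × 1220 = 93.1 W.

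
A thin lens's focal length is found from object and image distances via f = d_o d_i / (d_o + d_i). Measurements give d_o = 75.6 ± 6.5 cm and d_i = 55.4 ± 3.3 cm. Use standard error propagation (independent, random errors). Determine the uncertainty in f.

∂f/∂d_o = (d_i/(d_o+d_i))² = 0.179;  ∂f/∂d_i = (d_o/(d_o+d_i))² = 0.333
δf = √((∂f/∂d_o · δd_o)² + (∂f/∂d_i · δd_i)²) = √(1.35 + 1.21) = 1.60 cm

1.60 cm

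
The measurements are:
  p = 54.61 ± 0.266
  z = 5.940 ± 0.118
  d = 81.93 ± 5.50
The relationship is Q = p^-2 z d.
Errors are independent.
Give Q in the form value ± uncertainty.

0.1632 ± 0.0115

Since Q is a product/quotient, work with relative uncertainties:
  (-2·δp/p)² = (-2×0.00487)² = 9.49e-05;  (1·δz/z)² = (1×0.0199)² = 0.000395;  (1·δd/d)² = (1×0.0671)² = 0.00451
δQ/Q = √(0.00500) = 0.0707
Q = 0.1632, so δQ = 0.0707 × 0.1632 = 0.0115.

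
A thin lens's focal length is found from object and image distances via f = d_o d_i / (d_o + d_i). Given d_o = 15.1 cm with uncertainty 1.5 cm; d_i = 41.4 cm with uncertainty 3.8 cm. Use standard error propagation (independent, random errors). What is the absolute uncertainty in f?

∂f/∂d_o = (d_i/(d_o+d_i))² = 0.537;  ∂f/∂d_i = (d_o/(d_o+d_i))² = 0.0714
δf = √((∂f/∂d_o · δd_o)² + (∂f/∂d_i · δd_i)²) = √(0.649 + 0.0737) = 0.850 cm

0.850 cm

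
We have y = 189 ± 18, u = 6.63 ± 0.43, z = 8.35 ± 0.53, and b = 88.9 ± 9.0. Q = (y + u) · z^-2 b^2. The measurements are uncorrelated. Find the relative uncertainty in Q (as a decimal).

Let w = y + u = 196. δw = √(δy² + δu²) = √(324 + 0.185) = 18.0, so δw/w = 0.0920.
Q is then a monomial in w, z, b:
δQ/Q = √((δw/w)² + (-2·δz/z)² + (2·δb/b)²) = √(0.00847 + 0.0161 + 0.0410) = 0.256

0.256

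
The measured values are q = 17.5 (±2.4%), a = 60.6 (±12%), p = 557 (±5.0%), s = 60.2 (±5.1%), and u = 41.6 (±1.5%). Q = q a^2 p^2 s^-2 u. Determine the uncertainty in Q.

6.42e+07

Q is a product of powers, so relative uncertainties combine in quadrature:
  (1·δq/q)² = (1×0.0240)² = 0.000576;  (2·δa/a)² = (2×0.120)² = 0.0576;  (2·δp/p)² = (2×0.0500)² = 0.0100;  (-2·δs/s)² = (-2×0.0510)² = 0.0104;  (1·δu/u)² = (1×0.0150)² = 0.000225
δQ/Q = √(0.0788) = 0.281
Q = 2.29e+08, so δQ = 0.281 × 2.29e+08 = 6.42e+07.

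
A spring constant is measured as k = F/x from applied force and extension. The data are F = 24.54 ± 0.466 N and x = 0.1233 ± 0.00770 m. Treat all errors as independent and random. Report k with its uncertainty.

Relative error in a monomial: (δk/k)² = Σ (nᵢ · δxᵢ/xᵢ)².
  (1·δF/F)² = (1×0.0190)² = 0.000361;  (-1·δx/x)² = (-1×0.0624)² = 0.00390
δk/k = √(0.00426) = 0.0653
k = 199.0 N/m, so δk = 0.0653 × 199.0 = 13.0 N/m.

199.0 ± 13.0 N/m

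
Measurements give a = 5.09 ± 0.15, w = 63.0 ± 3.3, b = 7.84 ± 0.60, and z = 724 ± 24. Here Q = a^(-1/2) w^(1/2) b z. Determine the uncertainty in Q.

1770

Since Q is a product/quotient, work with relative uncertainties:
  (−½·δa/a)² = (-0.5×0.0295)² = 0.000217;  (½·δw/w)² = (0.5×0.0524)² = 0.000686;  (1·δb/b)² = (1×0.0765)² = 0.00586;  (1·δz/z)² = (1×0.0331)² = 0.00110
δQ/Q = √(0.00786) = 0.0887
Q = 20000, so δQ = 0.0887 × 20000 = 1770.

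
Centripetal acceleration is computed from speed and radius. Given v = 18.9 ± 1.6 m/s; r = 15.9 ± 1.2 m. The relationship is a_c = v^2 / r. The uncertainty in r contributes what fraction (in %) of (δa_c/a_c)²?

16.6%

(δa_c/a_c)² = (2·δv/v)² + (-1·δr/r)²
  v term: (2×0.0847)² = 0.0287
  r term: (-1×0.0755)² = 0.00570
Total = 0.0344. Share from r = 0.00570/0.0344 = 0.166.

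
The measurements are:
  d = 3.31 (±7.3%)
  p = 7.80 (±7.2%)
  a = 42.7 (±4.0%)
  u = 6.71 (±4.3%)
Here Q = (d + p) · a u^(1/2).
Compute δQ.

Let w = d + p = 11.1. δw = √(δd² + δp²) = √(0.0584 + 0.315) = 0.611, so δw/w = 0.0550.
Q is then a monomial in w, a, u:
δQ/Q = √((δw/w)² + (1·δa/a)² + (½·δu/u)²) = √(0.00303 + 0.00160 + 0.000462) = 0.0713
Q = 1230, so δQ = 0.0713 × 1230 = 87.7.

87.7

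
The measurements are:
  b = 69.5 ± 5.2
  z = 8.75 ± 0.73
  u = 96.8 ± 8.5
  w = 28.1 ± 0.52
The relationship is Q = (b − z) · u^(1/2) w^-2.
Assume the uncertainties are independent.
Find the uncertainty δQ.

Let h = b − z = 60.8. δh = √(δb² + δz²) = √(27.0 + 0.533) = 5.25, so δh/h = 0.0864.
Q is then a monomial in h, u, w:
δQ/Q = √((δh/h)² + (½·δu/u)² + (-2·δw/w)²) = √(0.00747 + 0.00193 + 0.00137) = 0.104
Q = 0.757, so δQ = 0.104 × 0.757 = 0.0786.

0.0786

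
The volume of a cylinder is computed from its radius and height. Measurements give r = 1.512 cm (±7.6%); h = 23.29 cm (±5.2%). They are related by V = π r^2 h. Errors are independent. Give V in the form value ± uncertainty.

167.3 ± 26.9 cm^3

V is a product of powers, so relative uncertainties combine in quadrature:
  (2·δr/r)² = (2×0.0760)² = 0.0231;  (1·δh/h)² = (1×0.0520)² = 0.00270
δV/V = √(0.0258) = 0.161
V = 167.3 cm^3, so δV = 0.161 × 167.3 = 26.9 cm^3.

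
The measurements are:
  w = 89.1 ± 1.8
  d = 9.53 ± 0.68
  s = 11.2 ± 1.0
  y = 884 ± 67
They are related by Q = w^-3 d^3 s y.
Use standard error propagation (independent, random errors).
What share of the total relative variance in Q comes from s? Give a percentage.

(δQ/Q)² = (-3·δw/w)² + (3·δd/d)² + (1·δs/s)² + (1·δy/y)²
  w term: (-3×0.0202)² = 0.00367
  d term: (3×0.0714)² = 0.0458
  s term: (1×0.0893)² = 0.00797
  y term: (1×0.0758)² = 0.00574
Total = 0.0632. Share from s = 0.00797/0.0632 = 0.126.

12.6%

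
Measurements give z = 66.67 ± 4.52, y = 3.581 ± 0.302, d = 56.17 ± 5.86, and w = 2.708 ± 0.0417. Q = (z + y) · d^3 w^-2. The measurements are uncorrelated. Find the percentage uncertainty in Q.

32.1%

Let u = z + y = 70.25. δu = √(δz² + δy²) = √(20.4 + 0.0912) = 4.53, so δu/u = 0.0645.
Q is then a monomial in u, d, w:
δQ/Q = √((δu/u)² + (3·δd/d)² + (-2·δw/w)²) = √(0.00416 + 0.0980 + 0.000948) = 0.321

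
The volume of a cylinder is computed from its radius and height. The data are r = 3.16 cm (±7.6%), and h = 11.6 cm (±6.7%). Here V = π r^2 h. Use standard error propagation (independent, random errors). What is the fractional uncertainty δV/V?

0.166

Since V is a product/quotient, work with relative uncertainties:
  (2·δr/r)² = (2×0.0760)² = 0.0231;  (1·δh/h)² = (1×0.0670)² = 0.00449
δV/V = √(0.0276) = 0.166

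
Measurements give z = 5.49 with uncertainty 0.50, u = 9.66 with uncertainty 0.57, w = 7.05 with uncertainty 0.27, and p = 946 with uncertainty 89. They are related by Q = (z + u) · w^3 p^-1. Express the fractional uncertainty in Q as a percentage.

Let h = z + u = 15.2. δh = √(δz² + δu²) = √(0.250 + 0.325) = 0.758, so δh/h = 0.0500.
Q is then a monomial in h, w, p:
δQ/Q = √((δh/h)² + (3·δw/w)² + (-1·δp/p)²) = √(0.00250 + 0.0132 + 0.00885) = 0.157

15.7%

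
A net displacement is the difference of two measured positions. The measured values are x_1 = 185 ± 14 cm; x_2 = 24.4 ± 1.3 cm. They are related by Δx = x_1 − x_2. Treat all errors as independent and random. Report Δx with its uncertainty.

161 ± 14.1 cm

Absolute uncertainties add in quadrature for a linear combination:
  (δx_1)² = 196;  (δx_2)² = 1.69
δΔx = √(198) = 14.1 cm
Δx = 161 cm.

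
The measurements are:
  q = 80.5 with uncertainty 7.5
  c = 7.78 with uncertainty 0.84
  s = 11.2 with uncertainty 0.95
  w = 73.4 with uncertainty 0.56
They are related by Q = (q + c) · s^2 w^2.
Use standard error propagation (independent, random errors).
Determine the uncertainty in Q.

1.14e+07

Let u = q + c = 88.3. δu = √(δq² + δc²) = √(56.2 + 0.706) = 7.55, so δu/u = 0.0855.
Q is then a monomial in u, s, w:
δQ/Q = √((δu/u)² + (2·δs/s)² + (2·δw/w)²) = √(0.00731 + 0.0288 + 0.000233) = 0.191
Q = 5.97e+07, so δQ = 0.191 × 5.97e+07 = 1.14e+07.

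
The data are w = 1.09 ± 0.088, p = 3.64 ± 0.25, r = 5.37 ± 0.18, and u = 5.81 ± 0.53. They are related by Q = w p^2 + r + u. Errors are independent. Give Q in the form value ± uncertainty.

25.6 ± 2.37

Let h = w·p^2 = 14.4. δh/h = √((1·δw/w)² + (2·δp/p)²) = √(0.00652 + 0.0189) = 0.159, so δh = 2.30.
Q = h + r + u: δQ = √(δh² + δr² + δu²) = √(5.29 + 0.0324 + 0.281) = 2.37
Q = 25.6.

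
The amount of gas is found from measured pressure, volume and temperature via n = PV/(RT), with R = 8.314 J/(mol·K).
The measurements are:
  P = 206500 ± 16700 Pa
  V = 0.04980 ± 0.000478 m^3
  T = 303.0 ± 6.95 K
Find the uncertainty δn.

Each factor contributes (exponent × relative error)² to (δn/n)²:
  (1·δP/P)² = (1×0.0809)² = 0.00654;  (1·δV/V)² = (1×0.00960)² = 9.21e-05;  (-1·δT/T)² = (-1×0.0229)² = 0.000526
δn/n = √(0.00716) = 0.0846
n = 4.082 mol, so δn = 0.0846 × 4.082 = 0.345 mol.

0.345 mol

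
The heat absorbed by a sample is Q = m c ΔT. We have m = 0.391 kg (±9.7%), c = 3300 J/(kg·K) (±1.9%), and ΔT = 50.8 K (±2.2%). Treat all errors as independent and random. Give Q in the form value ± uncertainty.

Q is a product of powers, so relative uncertainties combine in quadrature:
  (1·δm/m)² = (1×0.0970)² = 0.00941;  (1·δc/c)² = (1×0.0190)² = 0.000361;  (1·δΔT/ΔT)² = (1×0.0220)² = 0.000484
δQ/Q = √(0.0103) = 0.101
Q = 65500 J, so δQ = 0.101 × 65500 = 6640 J.

65500 ± 6640 J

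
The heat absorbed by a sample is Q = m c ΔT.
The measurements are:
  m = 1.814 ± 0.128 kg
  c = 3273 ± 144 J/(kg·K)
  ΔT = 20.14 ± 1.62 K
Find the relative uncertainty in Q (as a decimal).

0.116

Each factor contributes (exponent × relative error)² to (δQ/Q)²:
  (1·δm/m)² = (1×0.0706)² = 0.00498;  (1·δc/c)² = (1×0.0440)² = 0.00194;  (1·δΔT/ΔT)² = (1×0.0804)² = 0.00647
δQ/Q = √(0.0134) = 0.116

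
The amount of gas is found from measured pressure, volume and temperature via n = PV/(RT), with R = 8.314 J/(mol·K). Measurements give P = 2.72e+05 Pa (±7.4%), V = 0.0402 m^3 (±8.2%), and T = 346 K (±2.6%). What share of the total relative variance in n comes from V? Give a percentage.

52.2%

(δn/n)² = (1·δP/P)² + (1·δV/V)² + (-1·δT/T)²
  P term: (1×0.0740)² = 0.00548
  V term: (1×0.0820)² = 0.00672
  T term: (-1×0.0260)² = 0.000676
Total = 0.0129. Share from V = 0.00672/0.0129 = 0.522.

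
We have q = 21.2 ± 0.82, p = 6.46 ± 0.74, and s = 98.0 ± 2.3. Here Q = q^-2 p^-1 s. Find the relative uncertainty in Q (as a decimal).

Each factor contributes (exponent × relative error)² to (δQ/Q)²:
  (-2·δq/q)² = (-2×0.0387)² = 0.00598;  (-1·δp/p)² = (-1×0.115)² = 0.0131;  (1·δs/s)² = (1×0.0235)² = 0.000551
δQ/Q = √(0.0197) = 0.140

0.140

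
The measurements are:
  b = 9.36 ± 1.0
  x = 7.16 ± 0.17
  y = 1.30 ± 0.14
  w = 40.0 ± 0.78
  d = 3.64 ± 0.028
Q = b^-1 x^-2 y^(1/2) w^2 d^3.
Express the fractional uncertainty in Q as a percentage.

Products/powers → add relative errors in quadrature, weighted by exponent:
  (-1·δb/b)² = (-1×0.107)² = 0.0114;  (-2·δx/x)² = (-2×0.0237)² = 0.00225;  (½·δy/y)² = (0.5×0.108)² = 0.00290;  (2·δw/w)² = (2×0.0195)² = 0.00152;  (3·δd/d)² = (3×0.00769)² = 0.000533
δQ/Q = √(0.0186) = 0.136

13.6%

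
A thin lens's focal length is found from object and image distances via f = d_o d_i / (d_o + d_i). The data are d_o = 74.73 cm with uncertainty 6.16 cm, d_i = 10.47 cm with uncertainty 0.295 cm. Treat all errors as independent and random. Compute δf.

∂f/∂d_o = (d_i/(d_o+d_i))² = 0.0151;  ∂f/∂d_i = (d_o/(d_o+d_i))² = 0.769
δf = √((∂f/∂d_o · δd_o)² + (∂f/∂d_i · δd_i)²) = √(0.00865 + 0.0515) = 0.245 cm

0.245 cm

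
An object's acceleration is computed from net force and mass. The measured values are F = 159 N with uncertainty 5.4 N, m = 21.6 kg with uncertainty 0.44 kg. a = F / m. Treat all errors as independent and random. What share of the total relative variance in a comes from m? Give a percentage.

(δa/a)² = (1·δF/F)² + (-1·δm/m)²
  F term: (1×0.0340)² = 0.00115
  m term: (-1×0.0204)² = 0.000415
Total = 0.00157. Share from m = 0.000415/0.00157 = 0.265.

26.5%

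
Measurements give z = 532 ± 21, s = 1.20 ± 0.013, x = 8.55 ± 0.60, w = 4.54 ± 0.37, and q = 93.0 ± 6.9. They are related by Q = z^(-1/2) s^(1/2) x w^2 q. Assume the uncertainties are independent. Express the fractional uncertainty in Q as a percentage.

Products/powers → add relative errors in quadrature, weighted by exponent:
  (−½·δz/z)² = (-0.5×0.0395)² = 0.000390;  (½·δs/s)² = (0.5×0.0108)² = 2.93e-05;  (1·δx/x)² = (1×0.0702)² = 0.00492;  (2·δw/w)² = (2×0.0815)² = 0.0266;  (1·δq/q)² = (1×0.0742)² = 0.00550
δQ/Q = √(0.0374) = 0.193

19.3%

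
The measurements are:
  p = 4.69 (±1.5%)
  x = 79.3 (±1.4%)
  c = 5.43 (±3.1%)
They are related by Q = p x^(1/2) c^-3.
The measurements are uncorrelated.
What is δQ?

Q is a product of powers, so relative uncertainties combine in quadrature:
  (1·δp/p)² = (1×0.0150)² = 0.000225;  (½·δx/x)² = (0.5×0.0140)² = 4.9e-05;  (-3·δc/c)² = (-3×0.0310)² = 0.00865
δQ/Q = √(0.00892) = 0.0945
Q = 0.261, so δQ = 0.0945 × 0.261 = 0.0246.

0.0246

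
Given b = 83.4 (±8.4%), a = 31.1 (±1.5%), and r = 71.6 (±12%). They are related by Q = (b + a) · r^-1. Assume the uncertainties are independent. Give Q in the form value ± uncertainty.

Let u = b + a = 114. δu = √(δb² + δa²) = √(49.1 + 0.218) = 7.02, so δu/u = 0.0613.
Q is then a monomial in u, r:
δQ/Q = √((δu/u)² + (-1·δr/r)²) = √(0.00376 + 0.0144) = 0.135
Q = 1.60, so δQ = 0.135 × 1.60 = 0.216.

1.60 ± 0.216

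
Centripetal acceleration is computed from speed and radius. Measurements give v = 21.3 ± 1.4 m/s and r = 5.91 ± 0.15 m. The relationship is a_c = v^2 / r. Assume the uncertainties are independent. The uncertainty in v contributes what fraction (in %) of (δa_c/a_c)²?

(δa_c/a_c)² = (2·δv/v)² + (-1·δr/r)²
  v term: (2×0.0657)² = 0.0173
  r term: (-1×0.0254)² = 0.000644
Total = 0.0179. Share from v = 0.0173/0.0179 = 0.964.

96.4%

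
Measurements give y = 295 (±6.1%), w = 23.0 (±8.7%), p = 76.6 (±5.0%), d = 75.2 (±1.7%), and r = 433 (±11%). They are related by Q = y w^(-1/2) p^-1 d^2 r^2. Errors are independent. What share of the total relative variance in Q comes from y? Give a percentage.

(δQ/Q)² = (1·δy/y)² + (−½·δw/w)² + (-1·δp/p)² + (2·δd/d)² + (2·δr/r)²
  y term: (1×0.0610)² = 0.00372
  w term: (-0.5×0.0870)² = 0.00189
  p term: (-1×0.0500)² = 0.00250
  d term: (2×0.0170)² = 0.00116
  r term: (2×0.110)² = 0.0484
Total = 0.0577. Share from y = 0.00372/0.0577 = 0.0645.

6.45%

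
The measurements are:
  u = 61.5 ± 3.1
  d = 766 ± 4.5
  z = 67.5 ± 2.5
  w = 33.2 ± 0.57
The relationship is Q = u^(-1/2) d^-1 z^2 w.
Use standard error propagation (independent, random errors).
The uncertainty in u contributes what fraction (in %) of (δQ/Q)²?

9.85%

(δQ/Q)² = (−½·δu/u)² + (-1·δd/d)² + (2·δz/z)² + (1·δw/w)²
  u term: (-0.5×0.0504)² = 0.000635
  d term: (-1×0.00587)² = 3.45e-05
  z term: (2×0.0370)² = 0.00549
  w term: (1×0.0172)² = 0.000295
Total = 0.00645. Share from u = 0.000635/0.00645 = 0.0985.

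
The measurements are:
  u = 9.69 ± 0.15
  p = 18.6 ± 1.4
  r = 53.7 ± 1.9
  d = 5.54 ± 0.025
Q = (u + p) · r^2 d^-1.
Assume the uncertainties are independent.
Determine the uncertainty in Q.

Let w = u + p = 28.3. δw = √(δu² + δp²) = √(0.0225 + 1.96) = 1.41, so δw/w = 0.0498.
Q is then a monomial in w, r, d:
δQ/Q = √((δw/w)² + (2·δr/r)² + (-1·δd/d)²) = √(0.00248 + 0.00501 + 2.04e-05) = 0.0866
Q = 14700, so δQ = 0.0866 × 14700 = 1280.

1280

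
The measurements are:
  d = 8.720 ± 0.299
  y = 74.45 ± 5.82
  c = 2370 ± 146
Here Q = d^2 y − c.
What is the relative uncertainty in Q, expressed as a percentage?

18.4%

Let p = d^2·y = 5661. δp/p = √((2·δd/d)² + (1·δy/y)²) = √(0.00470 + 0.00611) = 0.104, so δp = 589.
Q = p − c: δQ = √(δp² + δc²) = √(3.47e+05 + 21300) = 607
Q = 3291, so δQ/Q = 607/3291 = 0.184.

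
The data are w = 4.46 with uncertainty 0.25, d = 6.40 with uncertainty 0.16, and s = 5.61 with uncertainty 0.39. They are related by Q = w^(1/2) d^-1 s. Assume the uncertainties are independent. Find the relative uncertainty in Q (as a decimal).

Each factor contributes (exponent × relative error)² to (δQ/Q)²:
  (½·δw/w)² = (0.5×0.0561)² = 0.000786;  (-1·δd/d)² = (-1×0.0250)² = 0.000625;  (1·δs/s)² = (1×0.0695)² = 0.00483
δQ/Q = √(0.00624) = 0.0790

0.0790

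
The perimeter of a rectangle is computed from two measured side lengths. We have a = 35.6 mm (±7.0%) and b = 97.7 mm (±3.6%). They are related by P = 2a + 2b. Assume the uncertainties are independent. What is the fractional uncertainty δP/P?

0.0323

For a sum/difference, combine absolute errors in quadrature:
  (2·δa)² = 24.8;  (2·δb)² = 49.5
δP = √(74.3) = 8.62 mm
P = 267 mm, so δP/P = 8.62/267 = 0.0323.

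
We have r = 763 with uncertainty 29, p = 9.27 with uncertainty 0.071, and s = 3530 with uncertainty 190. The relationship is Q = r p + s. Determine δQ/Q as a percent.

3.15%

Let w = r·p = 7070. δw/w = √((1·δr/r)² + (1·δp/p)²) = √(0.00144 + 5.87e-05) = 0.0388, so δw = 274.
Q = w + s: δQ = √(δw² + δs²) = √(75200 + 36100) = 334
Q = 10600, so δQ/Q = 334/10600 = 0.0315.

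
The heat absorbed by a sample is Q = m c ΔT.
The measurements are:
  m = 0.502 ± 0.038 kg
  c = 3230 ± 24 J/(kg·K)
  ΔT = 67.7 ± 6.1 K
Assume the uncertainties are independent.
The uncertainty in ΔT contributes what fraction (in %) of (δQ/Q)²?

(δQ/Q)² = (1·δm/m)² + (1·δc/c)² + (1·δΔT/ΔT)²
  m term: (1×0.0757)² = 0.00573
  c term: (1×0.00743)² = 5.52e-05
  ΔT term: (1×0.0901)² = 0.00812
Total = 0.0139. Share from ΔT = 0.00812/0.0139 = 0.584.

58.4%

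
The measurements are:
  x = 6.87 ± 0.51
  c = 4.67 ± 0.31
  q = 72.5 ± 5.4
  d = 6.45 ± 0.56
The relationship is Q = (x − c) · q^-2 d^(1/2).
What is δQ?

Let u = x − c = 2.20. δu = √(δx² + δc²) = √(0.260 + 0.0961) = 0.597, so δu/u = 0.271.
Q is then a monomial in u, q, d:
δQ/Q = √((δu/u)² + (-2·δq/q)² + (½·δd/d)²) = √(0.0736 + 0.0222 + 0.00188) = 0.313
Q = 0.00106, so δQ = 0.313 × 0.00106 = 0.000332.

0.000332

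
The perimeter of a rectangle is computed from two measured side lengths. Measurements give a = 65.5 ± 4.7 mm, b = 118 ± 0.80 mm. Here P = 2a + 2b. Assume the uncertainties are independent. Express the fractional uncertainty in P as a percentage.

Sums and differences: (δP)² = Σ (cᵢ δxᵢ)².
  (2·δa)² = 88.4;  (2·δb)² = 2.56
δP = √(90.9) = 9.54 mm
P = 367 mm, so δP/P = 9.54/367 = 0.0260.

2.60%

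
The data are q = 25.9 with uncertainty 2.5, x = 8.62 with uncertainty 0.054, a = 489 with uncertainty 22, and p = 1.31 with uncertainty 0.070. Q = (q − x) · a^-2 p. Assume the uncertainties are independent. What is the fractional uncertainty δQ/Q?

Let u = q − x = 17.3. δu = √(δq² + δx²) = √(6.25 + 0.00292) = 2.50, so δu/u = 0.145.
Q is then a monomial in u, a, p:
δQ/Q = √((δu/u)² + (-2·δa/a)² + (1·δp/p)²) = √(0.0209 + 0.00810 + 0.00286) = 0.179

0.179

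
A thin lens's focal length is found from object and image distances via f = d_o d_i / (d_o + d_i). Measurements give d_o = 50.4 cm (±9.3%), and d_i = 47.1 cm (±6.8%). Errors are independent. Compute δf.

∂f/∂d_o = (d_i/(d_o+d_i))² = 0.233;  ∂f/∂d_i = (d_o/(d_o+d_i))² = 0.267
δf = √((∂f/∂d_o · δd_o)² + (∂f/∂d_i · δd_i)²) = √(1.20 + 0.732) = 1.39 cm

1.39 cm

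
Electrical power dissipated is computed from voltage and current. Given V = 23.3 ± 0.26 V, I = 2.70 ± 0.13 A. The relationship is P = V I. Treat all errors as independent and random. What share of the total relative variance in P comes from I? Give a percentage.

(δP/P)² = (1·δV/V)² + (1·δI/I)²
  V term: (1×0.0112)² = 0.000125
  I term: (1×0.0481)² = 0.00232
Total = 0.00244. Share from I = 0.00232/0.00244 = 0.949.

94.9%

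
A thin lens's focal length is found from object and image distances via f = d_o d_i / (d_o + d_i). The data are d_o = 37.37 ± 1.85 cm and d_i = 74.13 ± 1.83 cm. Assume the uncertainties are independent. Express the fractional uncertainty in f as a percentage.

3.39%

∂f/∂d_o = (d_i/(d_o+d_i))² = 0.442;  ∂f/∂d_i = (d_o/(d_o+d_i))² = 0.112
δf = √((∂f/∂d_o · δd_o)² + (∂f/∂d_i · δd_i)²) = √(0.669 + 0.0423) = 0.843 cm
f = 24.85 cm, so δf/f = 0.843/24.85 = 0.0339.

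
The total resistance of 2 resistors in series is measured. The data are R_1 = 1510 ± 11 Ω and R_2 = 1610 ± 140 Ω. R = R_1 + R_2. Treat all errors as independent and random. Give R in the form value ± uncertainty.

3120 ± 140 Ω

Each term contributes (cᵢ δxᵢ)² to (δR)²:
  (δR_1)² = 121;  (δR_2)² = 19600
δR = √(19700) = 140 Ω
R = 3120 Ω.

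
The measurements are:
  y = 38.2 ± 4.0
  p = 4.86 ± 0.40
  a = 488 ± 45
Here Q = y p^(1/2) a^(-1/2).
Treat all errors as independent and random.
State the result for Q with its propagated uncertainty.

Q is a product of powers, so relative uncertainties combine in quadrature:
  (1·δy/y)² = (1×0.105)² = 0.0110;  (½·δp/p)² = (0.5×0.0823)² = 0.00169;  (−½·δa/a)² = (-0.5×0.0922)² = 0.00213
δQ/Q = √(0.0148) = 0.122
Q = 3.81, so δQ = 0.122 × 3.81 = 0.464.

3.81 ± 0.464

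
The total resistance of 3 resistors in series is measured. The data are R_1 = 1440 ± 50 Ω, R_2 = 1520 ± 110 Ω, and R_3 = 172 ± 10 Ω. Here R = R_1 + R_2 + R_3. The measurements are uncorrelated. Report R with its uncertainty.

3130 ± 121 Ω

For a sum/difference, combine absolute errors in quadrature:
  (δR_1)² = 2500;  (δR_2)² = 12100;  (δR_3)² = 100
δR = √(14700) = 121 Ω
R = 3130 Ω.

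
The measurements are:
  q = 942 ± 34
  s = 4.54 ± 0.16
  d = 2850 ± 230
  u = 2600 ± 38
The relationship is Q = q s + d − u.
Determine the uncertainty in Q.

Let p = q·s = 4280. δp/p = √((1·δq/q)² + (1·δs/s)²) = √(0.00130 + 0.00124) = 0.0504, so δp = 216.
Q = p + d − u: δQ = √(δp² + δd² + δu²) = √(46500 + 52900 + 1440) = 318

318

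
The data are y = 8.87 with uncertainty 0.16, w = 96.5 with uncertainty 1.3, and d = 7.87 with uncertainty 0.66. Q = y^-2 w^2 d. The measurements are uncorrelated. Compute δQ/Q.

0.0952

Q is a product of powers, so relative uncertainties combine in quadrature:
  (-2·δy/y)² = (-2×0.0180)² = 0.00130;  (2·δw/w)² = (2×0.0135)² = 0.000726;  (1·δd/d)² = (1×0.0839)² = 0.00703
δQ/Q = √(0.00906) = 0.0952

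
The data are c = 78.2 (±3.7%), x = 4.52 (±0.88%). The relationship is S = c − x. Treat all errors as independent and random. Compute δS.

2.89

S is a linear combination, so absolute uncertainties add in quadrature:
  (δc)² = 8.37;  (δx)² = 0.00158
δS = √(8.37) = 2.89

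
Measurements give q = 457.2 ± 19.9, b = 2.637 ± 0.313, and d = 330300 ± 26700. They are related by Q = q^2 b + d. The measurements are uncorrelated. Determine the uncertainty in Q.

Let p = q^2·b = 551200. δp/p = √((2·δq/q)² + (1·δb/b)²) = √(0.00758 + 0.0141) = 0.147, so δp = 81100.
Q = p + d: δQ = √(δp² + δd²) = √(6.58e+09 + 7.13e+08) = 85400

85400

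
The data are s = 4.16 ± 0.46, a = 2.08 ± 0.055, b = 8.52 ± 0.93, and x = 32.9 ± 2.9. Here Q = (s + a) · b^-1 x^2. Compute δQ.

Let u = s + a = 6.24. δu = √(δs² + δa²) = √(0.212 + 0.00302) = 0.463, so δu/u = 0.0742.
Q is then a monomial in u, b, x:
δQ/Q = √((δu/u)² + (-1·δb/b)² + (2·δx/x)²) = √(0.00551 + 0.0119 + 0.0311) = 0.220
Q = 793, so δQ = 0.220 × 793 = 175.

175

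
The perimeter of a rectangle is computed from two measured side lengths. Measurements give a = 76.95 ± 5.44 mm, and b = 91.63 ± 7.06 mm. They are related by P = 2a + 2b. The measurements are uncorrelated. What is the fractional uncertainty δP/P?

0.0529

Each term contributes (cᵢ δxᵢ)² to (δP)²:
  (2·δa)² = 118;  (2·δb)² = 199
δP = √(318) = 17.8 mm
P = 337.2 mm, so δP/P = 17.8/337.2 = 0.0529.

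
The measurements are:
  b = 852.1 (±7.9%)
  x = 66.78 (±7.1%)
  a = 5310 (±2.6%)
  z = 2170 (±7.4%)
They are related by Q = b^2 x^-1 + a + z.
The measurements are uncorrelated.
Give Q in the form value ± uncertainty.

18350 ± 1900

Let p = b^2·x^-1 = 10870. δp/p = √((2·δb/b)² + (-1·δx/x)²) = √(0.0250 + 0.00504) = 0.173, so δp = 1880.
Q = p + a + z: δQ = √(δp² + δa² + δz²) = √(3.55e+06 + 19100 + 25800) = 1900
Q = 18350.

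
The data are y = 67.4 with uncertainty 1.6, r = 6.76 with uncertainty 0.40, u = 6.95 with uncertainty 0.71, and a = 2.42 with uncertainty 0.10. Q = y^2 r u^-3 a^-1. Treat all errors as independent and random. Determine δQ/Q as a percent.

31.8%

For a monomial Q ∝ y^2, r, u^-3, a^-1, fractional errors add in quadrature:
  (2·δy/y)² = (2×0.0237)² = 0.00225;  (1·δr/r)² = (1×0.0592)² = 0.00350;  (-3·δu/u)² = (-3×0.102)² = 0.0939;  (-1·δa/a)² = (-1×0.0413)² = 0.00171
δQ/Q = √(0.101) = 0.318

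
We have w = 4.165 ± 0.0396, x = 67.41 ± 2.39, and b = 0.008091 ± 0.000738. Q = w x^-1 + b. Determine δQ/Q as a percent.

3.41%

Let p = w·x^-1 = 0.06179. δp/p = √((1·δw/w)² + (-1·δx/x)²) = √(9.04e-05 + 0.00126) = 0.0367, so δp = 0.00227.
Q = p + b: δQ = √(δp² + δb²) = √(5.14e-06 + 5.45e-07) = 0.00239
Q = 0.06988, so δQ/Q = 0.00239/0.06988 = 0.0341.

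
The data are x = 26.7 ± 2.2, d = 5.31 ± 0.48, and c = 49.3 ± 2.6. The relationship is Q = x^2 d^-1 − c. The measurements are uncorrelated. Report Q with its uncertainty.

Let p = x^2·d^-1 = 134. δp/p = √((2·δx/x)² + (-1·δd/d)²) = √(0.0272 + 0.00817) = 0.188, so δp = 25.2.
Q = p − c: δQ = √(δp² + δc²) = √(637 + 6.76) = 25.4
Q = 85.0.

85.0 ± 25.4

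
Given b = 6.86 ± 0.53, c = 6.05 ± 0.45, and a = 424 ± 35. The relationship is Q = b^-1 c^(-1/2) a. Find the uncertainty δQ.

Q is a product of powers, so relative uncertainties combine in quadrature:
  (-1·δb/b)² = (-1×0.0773)² = 0.00597;  (−½·δc/c)² = (-0.5×0.0744)² = 0.00138;  (1·δa/a)² = (1×0.0825)² = 0.00681
δQ/Q = √(0.0142) = 0.119
Q = 25.1, so δQ = 0.119 × 25.1 = 2.99.

2.99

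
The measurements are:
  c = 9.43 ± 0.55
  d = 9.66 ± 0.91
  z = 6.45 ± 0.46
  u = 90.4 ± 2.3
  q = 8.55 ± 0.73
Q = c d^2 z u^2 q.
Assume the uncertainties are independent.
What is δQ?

9.2e+07

Q is a product of powers, so relative uncertainties combine in quadrature:
  (1·δc/c)² = (1×0.0583)² = 0.00340;  (2·δd/d)² = (2×0.0942)² = 0.0355;  (1·δz/z)² = (1×0.0713)² = 0.00509;  (2·δu/u)² = (2×0.0254)² = 0.00259;  (1·δq/q)² = (1×0.0854)² = 0.00729
δQ/Q = √(0.0539) = 0.232
Q = 3.97e+08, so δQ = 0.232 × 3.97e+08 = 9.2e+07.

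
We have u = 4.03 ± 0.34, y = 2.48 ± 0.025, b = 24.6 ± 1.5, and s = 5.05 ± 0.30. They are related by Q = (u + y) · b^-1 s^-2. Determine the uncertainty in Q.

Let w = u + y = 6.51. δw = √(δu² + δy²) = √(0.116 + 0.000625) = 0.341, so δw/w = 0.0524.
Q is then a monomial in w, b, s:
δQ/Q = √((δw/w)² + (-1·δb/b)² + (-2·δs/s)²) = √(0.00274 + 0.00372 + 0.0141) = 0.143
Q = 0.0104, so δQ = 0.143 × 0.0104 = 0.00149.

0.00149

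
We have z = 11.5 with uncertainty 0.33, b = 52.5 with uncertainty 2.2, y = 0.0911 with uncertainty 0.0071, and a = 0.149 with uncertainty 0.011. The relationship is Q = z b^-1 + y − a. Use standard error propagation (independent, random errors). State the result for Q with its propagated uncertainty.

Let p = z·b^-1 = 0.219. δp/p = √((1·δz/z)² + (-1·δb/b)²) = √(0.000823 + 0.00176) = 0.0508, so δp = 0.0111.
Q = p + y − a: δQ = √(δp² + δy² + δa²) = √(0.000124 + 5.04e-05 + 0.000121) = 0.0172
Q = 0.161.

0.161 ± 0.0172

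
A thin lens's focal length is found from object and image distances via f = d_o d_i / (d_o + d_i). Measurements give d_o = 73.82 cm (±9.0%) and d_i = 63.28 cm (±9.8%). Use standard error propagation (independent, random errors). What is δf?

∂f/∂d_o = (d_i/(d_o+d_i))² = 0.213;  ∂f/∂d_i = (d_o/(d_o+d_i))² = 0.290
δf = √((∂f/∂d_o · δd_o)² + (∂f/∂d_i · δd_i)²) = √(2.00 + 3.23) = 2.29 cm

2.29 cm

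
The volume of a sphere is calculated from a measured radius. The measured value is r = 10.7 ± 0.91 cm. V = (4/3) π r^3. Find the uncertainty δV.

V ∝ r^3, so δV/V = |3| · δr/r = 3 × 0.0850 = 0.255.
V = 5130 cm^3, so δV = 0.255 × 5130 = 1310 cm^3.

1310 cm^3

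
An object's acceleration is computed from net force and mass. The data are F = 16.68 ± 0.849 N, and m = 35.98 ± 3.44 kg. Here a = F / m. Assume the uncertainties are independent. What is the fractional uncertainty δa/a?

For a monomial a ∝ F, m^-1, fractional errors add in quadrature:
  (1·δF/F)² = (1×0.0509)² = 0.00259;  (-1·δm/m)² = (-1×0.0956)² = 0.00914
δa/a = √(0.0117) = 0.108

0.108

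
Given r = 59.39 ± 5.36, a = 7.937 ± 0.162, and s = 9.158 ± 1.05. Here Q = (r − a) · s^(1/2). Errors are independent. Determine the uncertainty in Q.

18.5

Let u = r − a = 51.45. δu = √(δr² + δa²) = √(28.7 + 0.0262) = 5.36, so δu/u = 0.104.
Q is then a monomial in u, s:
δQ/Q = √((δu/u)² + (½·δs/s)²) = √(0.0109 + 0.00329) = 0.119
Q = 155.7, so δQ = 0.119 × 155.7 = 18.5.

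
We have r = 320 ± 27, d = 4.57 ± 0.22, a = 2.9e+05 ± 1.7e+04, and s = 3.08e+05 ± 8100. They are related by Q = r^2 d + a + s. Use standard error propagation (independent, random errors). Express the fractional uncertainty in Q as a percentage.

Let p = r^2·d = 4.68e+05. δp/p = √((2·δr/r)² + (1·δd/d)²) = √(0.0285 + 0.00232) = 0.175, so δp = 82100.
Q = p + a + s: δQ = √(δp² + δa² + δs²) = √(6.74e+09 + 2.89e+08 + 6.56e+07) = 84300
Q = 1.07e+06, so δQ/Q = 84300/1.07e+06 = 0.0790.

7.90%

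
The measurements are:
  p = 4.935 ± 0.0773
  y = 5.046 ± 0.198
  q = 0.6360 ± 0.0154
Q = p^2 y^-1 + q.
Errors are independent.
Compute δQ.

Let w = p^2·y^-1 = 4.826. δw/w = √((2·δp/p)² + (-1·δy/y)²) = √(0.000981 + 0.00154) = 0.0502, so δw = 0.242.
Q = w + q: δQ = √(δw² + δq²) = √(0.0587 + 0.000237) = 0.243

0.243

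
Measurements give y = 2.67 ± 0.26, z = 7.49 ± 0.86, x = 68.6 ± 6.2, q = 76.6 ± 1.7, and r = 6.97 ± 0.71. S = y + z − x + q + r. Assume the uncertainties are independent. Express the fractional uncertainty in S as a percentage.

26.0%

S is a linear combination, so absolute uncertainties add in quadrature:
  (δy)² = 0.0676;  (δz)² = 0.740;  (δx)² = 38.4;  (δq)² = 2.89;  (δr)² = 0.504
δS = √(42.6) = 6.53
S = 25.1, so δS/S = 6.53/25.1 = 0.260.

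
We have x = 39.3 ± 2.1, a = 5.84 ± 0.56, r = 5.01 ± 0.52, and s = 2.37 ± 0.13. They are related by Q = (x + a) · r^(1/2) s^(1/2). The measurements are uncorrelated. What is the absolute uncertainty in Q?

Let u = x + a = 45.1. δu = √(δx² + δa²) = √(4.41 + 0.314) = 2.17, so δu/u = 0.0481.
Q is then a monomial in u, r, s:
δQ/Q = √((δu/u)² + (½·δr/r)² + (½·δs/s)²) = √(0.00232 + 0.00269 + 0.000752) = 0.0759
Q = 156, so δQ = 0.0759 × 156 = 11.8.

11.8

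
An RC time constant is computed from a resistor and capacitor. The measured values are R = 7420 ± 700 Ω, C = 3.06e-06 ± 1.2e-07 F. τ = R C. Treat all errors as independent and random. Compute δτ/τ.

0.102

For a monomial τ ∝ R, C, fractional errors add in quadrature:
  (1·δR/R)² = (1×0.0943)² = 0.00890;  (1·δC/C)² = (1×0.0392)² = 0.00154
δτ/τ = √(0.0104) = 0.102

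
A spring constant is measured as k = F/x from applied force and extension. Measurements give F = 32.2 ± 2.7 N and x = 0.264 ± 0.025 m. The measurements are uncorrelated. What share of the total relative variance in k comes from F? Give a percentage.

(δk/k)² = (1·δF/F)² + (-1·δx/x)²
  F term: (1×0.0839)² = 0.00703
  x term: (-1×0.0947)² = 0.00897
Total = 0.0160. Share from F = 0.00703/0.0160 = 0.439.

43.9%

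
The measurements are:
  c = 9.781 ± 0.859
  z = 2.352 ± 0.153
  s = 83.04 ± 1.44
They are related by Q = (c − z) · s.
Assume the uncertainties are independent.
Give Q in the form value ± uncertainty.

616.9 ± 73.2

Let u = c − z = 7.429. δu = √(δc² + δz²) = √(0.738 + 0.0234) = 0.873, so δu/u = 0.117.
Q is then a monomial in u, s:
δQ/Q = √((δu/u)² + (1·δs/s)²) = √(0.0138 + 0.000301) = 0.119
Q = 616.9, so δQ = 0.119 × 616.9 = 73.2.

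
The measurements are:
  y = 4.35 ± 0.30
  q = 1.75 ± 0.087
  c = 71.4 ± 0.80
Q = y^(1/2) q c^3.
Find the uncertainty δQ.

For a monomial Q ∝ y^(1/2), q, c^3, fractional errors add in quadrature:
  (½·δy/y)² = (0.5×0.0690)² = 0.00119;  (1·δq/q)² = (1×0.0497)² = 0.00247;  (3·δc/c)² = (3×0.0112)² = 0.00113
δQ/Q = √(0.00479) = 0.0692
Q = 1.33e+06, so δQ = 0.0692 × 1.33e+06 = 92000.

92000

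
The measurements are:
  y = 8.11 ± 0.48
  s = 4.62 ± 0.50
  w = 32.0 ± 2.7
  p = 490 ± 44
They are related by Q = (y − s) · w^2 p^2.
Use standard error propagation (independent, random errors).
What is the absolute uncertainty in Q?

2.72e+08

Let u = y − s = 3.49. δu = √(δy² + δs²) = √(0.230 + 0.250) = 0.693, so δu/u = 0.199.
Q is then a monomial in u, w, p:
δQ/Q = √((δu/u)² + (2·δw/w)² + (2·δp/p)²) = √(0.0394 + 0.0285 + 0.0323) = 0.316
Q = 8.58e+08, so δQ = 0.316 × 8.58e+08 = 2.72e+08.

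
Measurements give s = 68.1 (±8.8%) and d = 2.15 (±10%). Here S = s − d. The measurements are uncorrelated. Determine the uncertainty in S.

6.00

Sums and differences: (δS)² = Σ (cᵢ δxᵢ)².
  (δs)² = 35.9;  (δd)² = 0.0462
δS = √(36.0) = 6.00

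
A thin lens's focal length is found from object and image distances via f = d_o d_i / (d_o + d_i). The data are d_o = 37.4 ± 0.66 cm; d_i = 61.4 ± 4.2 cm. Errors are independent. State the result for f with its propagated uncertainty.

23.2 ± 0.654 cm

∂f/∂d_o = (d_i/(d_o+d_i))² = 0.386;  ∂f/∂d_i = (d_o/(d_o+d_i))² = 0.143
δf = √((∂f/∂d_o · δd_o)² + (∂f/∂d_i · δd_i)²) = √(0.0650 + 0.362) = 0.654 cm
f = 23.2 cm.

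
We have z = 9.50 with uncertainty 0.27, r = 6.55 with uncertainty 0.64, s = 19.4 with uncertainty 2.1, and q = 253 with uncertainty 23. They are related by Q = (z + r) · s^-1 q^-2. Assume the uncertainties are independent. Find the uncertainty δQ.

Let u = z + r = 16.1. δu = √(δz² + δr²) = √(0.0729 + 0.410) = 0.695, so δu/u = 0.0433.
Q is then a monomial in u, s, q:
δQ/Q = √((δu/u)² + (-1·δs/s)² + (-2·δq/q)²) = √(0.00187 + 0.0117 + 0.0331) = 0.216
Q = 1.29e-05, so δQ = 0.216 × 1.29e-05 = 2.79e-06.

2.79e-06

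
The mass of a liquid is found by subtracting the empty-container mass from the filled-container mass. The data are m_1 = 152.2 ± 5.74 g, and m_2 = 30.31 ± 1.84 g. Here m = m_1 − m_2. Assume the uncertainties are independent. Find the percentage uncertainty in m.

4.95%

m is a linear combination, so absolute uncertainties add in quadrature:
  (δm_1)² = 32.9;  (δm_2)² = 3.39
δm = √(36.3) = 6.03 g
m = 121.9 g, so δm/m = 6.03/121.9 = 0.0495.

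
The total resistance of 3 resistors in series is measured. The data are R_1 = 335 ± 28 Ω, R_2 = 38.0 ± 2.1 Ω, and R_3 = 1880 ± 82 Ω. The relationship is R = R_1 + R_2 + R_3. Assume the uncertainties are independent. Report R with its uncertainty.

Absolute uncertainties add in quadrature for a linear combination:
  (δR_1)² = 784;  (δR_2)² = 4.41;  (δR_3)² = 6720
δR = √(7510) = 86.7 Ω
R = 2250 Ω.

2250 ± 86.7 Ω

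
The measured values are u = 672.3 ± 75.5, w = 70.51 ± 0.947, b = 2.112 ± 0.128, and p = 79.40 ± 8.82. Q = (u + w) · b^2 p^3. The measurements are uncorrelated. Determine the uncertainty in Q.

Let h = u + w = 742.8. δh = √(δu² + δw²) = √(5700 + 0.897) = 75.5, so δh/h = 0.102.
Q is then a monomial in h, b, p:
δQ/Q = √((δh/h)² + (2·δb/b)² + (3·δp/p)²) = √(0.0103 + 0.0147 + 0.111) = 0.369
Q = 1.659e+09, so δQ = 0.369 × 1.659e+09 = 6.12e+08.

6.12e+08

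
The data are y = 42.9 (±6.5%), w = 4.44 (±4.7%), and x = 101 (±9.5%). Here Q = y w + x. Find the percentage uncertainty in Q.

Let p = y·w = 190. δp/p = √((1·δy/y)² + (1·δw/w)²) = √(0.00423 + 0.00221) = 0.0802, so δp = 15.3.
Q = p + x: δQ = √(δp² + δx²) = √(233 + 92.1) = 18.0
Q = 291, so δQ/Q = 18.0/291 = 0.0619.

6.19%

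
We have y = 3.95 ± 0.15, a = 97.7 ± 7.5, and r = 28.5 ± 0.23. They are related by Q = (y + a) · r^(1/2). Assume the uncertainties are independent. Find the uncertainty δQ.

Let u = y + a = 102. δu = √(δy² + δa²) = √(0.0225 + 56.2) = 7.50, so δu/u = 0.0738.
Q is then a monomial in u, r:
δQ/Q = √((δu/u)² + (½·δr/r)²) = √(0.00545 + 1.63e-05) = 0.0739
Q = 543, so δQ = 0.0739 × 543 = 40.1.

40.1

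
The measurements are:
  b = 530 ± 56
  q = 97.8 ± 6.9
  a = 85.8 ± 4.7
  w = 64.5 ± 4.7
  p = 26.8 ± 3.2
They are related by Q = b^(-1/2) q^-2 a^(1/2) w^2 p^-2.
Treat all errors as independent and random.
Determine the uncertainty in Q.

Q is a product of powers, so relative uncertainties combine in quadrature:
  (−½·δb/b)² = (-0.5×0.106)² = 0.00279;  (-2·δq/q)² = (-2×0.0706)² = 0.0199;  (½·δa/a)² = (0.5×0.0548)² = 0.000750;  (2·δw/w)² = (2×0.0729)² = 0.0212;  (-2·δp/p)² = (-2×0.119)² = 0.0570
δQ/Q = √(0.102) = 0.319
Q = 0.000244, so δQ = 0.319 × 0.000244 = 7.77e-05.

7.77e-05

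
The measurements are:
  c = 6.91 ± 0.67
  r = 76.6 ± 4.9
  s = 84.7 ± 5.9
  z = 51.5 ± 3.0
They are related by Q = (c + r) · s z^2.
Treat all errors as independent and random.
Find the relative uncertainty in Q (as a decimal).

0.148

Let u = c + r = 83.5. δu = √(δc² + δr²) = √(0.449 + 24.0) = 4.95, so δu/u = 0.0592.
Q is then a monomial in u, s, z:
δQ/Q = √((δu/u)² + (1·δs/s)² + (2·δz/z)²) = √(0.00351 + 0.00485 + 0.0136) = 0.148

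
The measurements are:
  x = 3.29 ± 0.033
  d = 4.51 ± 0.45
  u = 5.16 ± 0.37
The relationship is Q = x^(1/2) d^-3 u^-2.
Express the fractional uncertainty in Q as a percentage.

33.2%

For a monomial Q ∝ x^(1/2), d^-3, u^-2, fractional errors add in quadrature:
  (½·δx/x)² = (0.5×0.0100)² = 2.52e-05;  (-3·δd/d)² = (-3×0.0998)² = 0.0896;  (-2·δu/u)² = (-2×0.0717)² = 0.0206
δQ/Q = √(0.110) = 0.332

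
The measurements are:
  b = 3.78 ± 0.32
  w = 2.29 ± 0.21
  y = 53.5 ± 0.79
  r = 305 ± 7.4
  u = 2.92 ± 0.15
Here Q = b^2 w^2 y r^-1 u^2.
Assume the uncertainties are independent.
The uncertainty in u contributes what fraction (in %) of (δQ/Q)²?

14.3%

(δQ/Q)² = (2·δb/b)² + (2·δw/w)² + (1·δy/y)² + (-1·δr/r)² + (2·δu/u)²
  b term: (2×0.0847)² = 0.0287
  w term: (2×0.0917)² = 0.0336
  y term: (1×0.0148)² = 0.000218
  r term: (-1×0.0243)² = 0.000589
  u term: (2×0.0514)² = 0.0106
Total = 0.0737. Share from u = 0.0106/0.0737 = 0.143.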